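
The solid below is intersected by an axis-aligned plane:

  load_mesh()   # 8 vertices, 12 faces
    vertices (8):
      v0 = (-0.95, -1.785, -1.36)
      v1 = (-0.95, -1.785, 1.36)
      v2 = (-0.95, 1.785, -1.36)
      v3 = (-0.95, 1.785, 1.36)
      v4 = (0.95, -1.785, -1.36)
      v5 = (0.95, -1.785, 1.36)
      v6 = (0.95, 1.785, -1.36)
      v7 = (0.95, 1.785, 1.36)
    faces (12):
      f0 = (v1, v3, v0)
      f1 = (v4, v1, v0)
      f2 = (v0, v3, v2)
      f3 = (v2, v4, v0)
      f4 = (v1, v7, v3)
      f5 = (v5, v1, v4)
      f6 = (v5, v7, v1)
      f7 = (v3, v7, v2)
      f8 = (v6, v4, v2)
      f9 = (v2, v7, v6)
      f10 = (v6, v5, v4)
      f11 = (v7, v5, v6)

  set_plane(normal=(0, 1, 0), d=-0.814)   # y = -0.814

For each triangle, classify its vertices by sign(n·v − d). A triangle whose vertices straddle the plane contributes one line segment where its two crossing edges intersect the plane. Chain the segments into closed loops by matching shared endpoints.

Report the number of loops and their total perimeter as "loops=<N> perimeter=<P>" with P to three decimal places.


Straddling triangles (8 of 12):
  (v1,v3,v0) [-+-] → (-0.95, -0.814, 1.36)–(-0.95, -0.814, -0.62019)  len=1.9802
  (v0,v3,v2) [-++] → (-0.95, -0.814, -0.62019)–(-0.95, -0.814, -1.36)  len=0.7398
  (v2,v4,v0) [+--] → (0.433221, -0.814, -1.36)–(-0.95, -0.814, -1.36)  len=1.3832
  (v1,v7,v3) [-++] → (-0.433221, -0.814, 1.36)–(-0.95, -0.814, 1.36)  len=0.5168
  (v5,v7,v1) [-+-] → (0.95, -0.814, 1.36)–(-0.433221, -0.814, 1.36)  len=1.3832
  (v6,v4,v2) [+-+] → (0.95, -0.814, -1.36)–(0.433221, -0.814, -1.36)  len=0.5168
  (v6,v5,v4) [+--] → (0.95, -0.814, 0.62019)–(0.95, -0.814, -1.36)  len=1.9802
  (v7,v5,v6) [+-+] → (0.95, -0.814, 1.36)–(0.95, -0.814, 0.62019)  len=0.7398

Chained into 1 loop(s):
  loop 1: 8 segments, perimeter = 9.2400
Total perimeter = 9.240

loops=1 perimeter=9.240


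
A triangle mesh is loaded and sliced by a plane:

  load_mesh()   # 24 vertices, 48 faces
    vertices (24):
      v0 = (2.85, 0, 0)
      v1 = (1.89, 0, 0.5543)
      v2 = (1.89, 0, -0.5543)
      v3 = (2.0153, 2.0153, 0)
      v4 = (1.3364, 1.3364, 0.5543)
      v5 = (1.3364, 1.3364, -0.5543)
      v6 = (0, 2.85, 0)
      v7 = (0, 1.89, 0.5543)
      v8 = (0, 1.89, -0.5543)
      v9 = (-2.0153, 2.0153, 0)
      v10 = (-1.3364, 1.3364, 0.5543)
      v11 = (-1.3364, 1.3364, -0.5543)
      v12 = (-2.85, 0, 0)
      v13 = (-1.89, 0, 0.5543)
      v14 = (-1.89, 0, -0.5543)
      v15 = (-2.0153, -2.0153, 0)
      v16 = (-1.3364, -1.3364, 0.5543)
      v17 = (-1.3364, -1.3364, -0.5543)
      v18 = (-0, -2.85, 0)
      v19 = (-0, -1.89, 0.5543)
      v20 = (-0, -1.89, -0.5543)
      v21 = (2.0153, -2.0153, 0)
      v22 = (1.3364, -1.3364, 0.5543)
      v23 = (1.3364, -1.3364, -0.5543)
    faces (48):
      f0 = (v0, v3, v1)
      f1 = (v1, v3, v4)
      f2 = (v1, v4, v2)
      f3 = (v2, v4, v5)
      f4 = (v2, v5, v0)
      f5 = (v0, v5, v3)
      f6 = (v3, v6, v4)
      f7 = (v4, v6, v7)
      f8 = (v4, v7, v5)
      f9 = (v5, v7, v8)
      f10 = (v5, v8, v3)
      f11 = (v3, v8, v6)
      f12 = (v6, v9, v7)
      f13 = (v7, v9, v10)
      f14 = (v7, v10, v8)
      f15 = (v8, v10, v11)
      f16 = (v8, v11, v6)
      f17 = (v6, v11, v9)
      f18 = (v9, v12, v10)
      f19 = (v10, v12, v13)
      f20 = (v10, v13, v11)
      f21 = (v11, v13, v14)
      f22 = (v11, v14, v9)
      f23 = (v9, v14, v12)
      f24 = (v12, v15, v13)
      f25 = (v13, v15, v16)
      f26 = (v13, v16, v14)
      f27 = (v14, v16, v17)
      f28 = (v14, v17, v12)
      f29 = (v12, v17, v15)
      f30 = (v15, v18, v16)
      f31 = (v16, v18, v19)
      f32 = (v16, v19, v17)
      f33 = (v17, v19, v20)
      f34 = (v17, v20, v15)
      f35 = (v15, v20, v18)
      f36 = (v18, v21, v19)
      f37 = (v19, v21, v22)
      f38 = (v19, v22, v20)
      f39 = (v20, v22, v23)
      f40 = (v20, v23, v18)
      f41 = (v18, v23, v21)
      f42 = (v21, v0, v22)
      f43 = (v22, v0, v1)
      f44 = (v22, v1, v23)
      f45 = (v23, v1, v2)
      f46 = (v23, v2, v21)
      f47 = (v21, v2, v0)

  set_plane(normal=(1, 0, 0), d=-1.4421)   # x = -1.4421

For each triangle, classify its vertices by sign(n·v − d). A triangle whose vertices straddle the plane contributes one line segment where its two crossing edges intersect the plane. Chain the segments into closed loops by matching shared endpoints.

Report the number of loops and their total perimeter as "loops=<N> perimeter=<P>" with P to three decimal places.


Straddling triangles (16 of 48):
  (v6,v9,v7) [+-+] → (-1.4421, 2.25271, 0)–(-1.4421, 1.97966, 0.157656)  len=0.3153
  (v7,v9,v10) [+-+] → (-1.4421, 1.97966, 0.157656)–(-1.4421, 1.4421, 0.467999)  len=0.6207
  (v6,v11,v9) [++-] → (-1.4421, 1.4421, -0.467999)–(-1.4421, 2.25271, 0)  len=0.9360
  (v9,v12,v10) [--+] → (-1.4421, 1.24307, 0.515591)–(-1.4421, 1.4421, 0.467999)  len=0.2046
  (v10,v12,v13) [+--] → (-1.4421, 1.24307, 0.515591)–(-1.4421, 1.08124, 0.5543)  len=0.1664
  (v10,v13,v11) [+-+] → (-1.4421, 1.08124, 0.5543)–(-1.4421, 1.08124, -0.342633)  len=0.8969
  (v11,v13,v14) [+--] → (-1.4421, 1.08124, -0.342633)–(-1.4421, 1.08124, -0.5543)  len=0.2117
  (v11,v14,v9) [+--] → (-1.4421, 1.08124, -0.5543)–(-1.4421, 1.4421, -0.467999)  len=0.3710
  (v13,v15,v16) [--+] → (-1.4421, -1.4421, 0.467999)–(-1.4421, -1.08124, 0.5543)  len=0.3710
  (v13,v16,v14) [-+-] → (-1.4421, -1.08124, 0.5543)–(-1.4421, -1.08124, 0.342633)  len=0.2117
  (v14,v16,v17) [-++] → (-1.4421, -1.08124, 0.342633)–(-1.4421, -1.08124, -0.5543)  len=0.8969
  (v14,v17,v12) [-+-] → (-1.4421, -1.08124, -0.5543)–(-1.4421, -1.24307, -0.515591)  len=0.1664
  (v12,v17,v15) [-+-] → (-1.4421, -1.24307, -0.515591)–(-1.4421, -1.4421, -0.467999)  len=0.2046
  (v15,v18,v16) [-++] → (-1.4421, -2.25271, 0)–(-1.4421, -1.4421, 0.467999)  len=0.9360
  (v17,v20,v15) [++-] → (-1.4421, -1.97966, -0.157656)–(-1.4421, -1.4421, -0.467999)  len=0.6207
  (v15,v20,v18) [-++] → (-1.4421, -1.97966, -0.157656)–(-1.4421, -2.25271, 0)  len=0.3153

Chained into 2 loop(s):
  loop 1: 8 segments, perimeter = 3.7227
  loop 2: 8 segments, perimeter = 3.7227
Total perimeter = 7.445

loops=2 perimeter=7.445


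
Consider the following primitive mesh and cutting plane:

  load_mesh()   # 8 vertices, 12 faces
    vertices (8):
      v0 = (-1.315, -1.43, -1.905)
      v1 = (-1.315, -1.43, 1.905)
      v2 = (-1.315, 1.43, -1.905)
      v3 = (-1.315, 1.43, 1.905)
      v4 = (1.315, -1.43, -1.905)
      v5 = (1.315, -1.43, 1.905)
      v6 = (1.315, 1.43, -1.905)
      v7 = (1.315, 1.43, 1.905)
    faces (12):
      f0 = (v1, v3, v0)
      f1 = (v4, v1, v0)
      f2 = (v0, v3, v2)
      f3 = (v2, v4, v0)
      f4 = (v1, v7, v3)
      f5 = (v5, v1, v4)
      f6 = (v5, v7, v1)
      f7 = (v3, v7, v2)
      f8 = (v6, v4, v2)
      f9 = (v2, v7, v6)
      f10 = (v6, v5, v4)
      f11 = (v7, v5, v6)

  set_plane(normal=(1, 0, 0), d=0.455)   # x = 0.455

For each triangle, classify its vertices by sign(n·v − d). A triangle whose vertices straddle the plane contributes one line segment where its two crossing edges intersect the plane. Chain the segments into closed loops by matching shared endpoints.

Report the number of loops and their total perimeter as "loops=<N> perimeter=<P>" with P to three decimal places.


Straddling triangles (8 of 12):
  (v4,v1,v0) [+--] → (0.455, -1.43, -0.659144)–(0.455, -1.43, -1.905)  len=1.2459
  (v2,v4,v0) [-+-] → (0.455, -0.494791, -1.905)–(0.455, -1.43, -1.905)  len=0.9352
  (v1,v7,v3) [-+-] → (0.455, 0.494791, 1.905)–(0.455, 1.43, 1.905)  len=0.9352
  (v5,v1,v4) [+-+] → (0.455, -1.43, 1.905)–(0.455, -1.43, -0.659144)  len=2.5641
  (v5,v7,v1) [++-] → (0.455, 0.494791, 1.905)–(0.455, -1.43, 1.905)  len=1.9248
  (v3,v7,v2) [-+-] → (0.455, 1.43, 1.905)–(0.455, 1.43, 0.659144)  len=1.2459
  (v6,v4,v2) [++-] → (0.455, -0.494791, -1.905)–(0.455, 1.43, -1.905)  len=1.9248
  (v2,v7,v6) [-++] → (0.455, 1.43, 0.659144)–(0.455, 1.43, -1.905)  len=2.5641

Chained into 1 loop(s):
  loop 1: 8 segments, perimeter = 13.3400
Total perimeter = 13.340

loops=1 perimeter=13.340


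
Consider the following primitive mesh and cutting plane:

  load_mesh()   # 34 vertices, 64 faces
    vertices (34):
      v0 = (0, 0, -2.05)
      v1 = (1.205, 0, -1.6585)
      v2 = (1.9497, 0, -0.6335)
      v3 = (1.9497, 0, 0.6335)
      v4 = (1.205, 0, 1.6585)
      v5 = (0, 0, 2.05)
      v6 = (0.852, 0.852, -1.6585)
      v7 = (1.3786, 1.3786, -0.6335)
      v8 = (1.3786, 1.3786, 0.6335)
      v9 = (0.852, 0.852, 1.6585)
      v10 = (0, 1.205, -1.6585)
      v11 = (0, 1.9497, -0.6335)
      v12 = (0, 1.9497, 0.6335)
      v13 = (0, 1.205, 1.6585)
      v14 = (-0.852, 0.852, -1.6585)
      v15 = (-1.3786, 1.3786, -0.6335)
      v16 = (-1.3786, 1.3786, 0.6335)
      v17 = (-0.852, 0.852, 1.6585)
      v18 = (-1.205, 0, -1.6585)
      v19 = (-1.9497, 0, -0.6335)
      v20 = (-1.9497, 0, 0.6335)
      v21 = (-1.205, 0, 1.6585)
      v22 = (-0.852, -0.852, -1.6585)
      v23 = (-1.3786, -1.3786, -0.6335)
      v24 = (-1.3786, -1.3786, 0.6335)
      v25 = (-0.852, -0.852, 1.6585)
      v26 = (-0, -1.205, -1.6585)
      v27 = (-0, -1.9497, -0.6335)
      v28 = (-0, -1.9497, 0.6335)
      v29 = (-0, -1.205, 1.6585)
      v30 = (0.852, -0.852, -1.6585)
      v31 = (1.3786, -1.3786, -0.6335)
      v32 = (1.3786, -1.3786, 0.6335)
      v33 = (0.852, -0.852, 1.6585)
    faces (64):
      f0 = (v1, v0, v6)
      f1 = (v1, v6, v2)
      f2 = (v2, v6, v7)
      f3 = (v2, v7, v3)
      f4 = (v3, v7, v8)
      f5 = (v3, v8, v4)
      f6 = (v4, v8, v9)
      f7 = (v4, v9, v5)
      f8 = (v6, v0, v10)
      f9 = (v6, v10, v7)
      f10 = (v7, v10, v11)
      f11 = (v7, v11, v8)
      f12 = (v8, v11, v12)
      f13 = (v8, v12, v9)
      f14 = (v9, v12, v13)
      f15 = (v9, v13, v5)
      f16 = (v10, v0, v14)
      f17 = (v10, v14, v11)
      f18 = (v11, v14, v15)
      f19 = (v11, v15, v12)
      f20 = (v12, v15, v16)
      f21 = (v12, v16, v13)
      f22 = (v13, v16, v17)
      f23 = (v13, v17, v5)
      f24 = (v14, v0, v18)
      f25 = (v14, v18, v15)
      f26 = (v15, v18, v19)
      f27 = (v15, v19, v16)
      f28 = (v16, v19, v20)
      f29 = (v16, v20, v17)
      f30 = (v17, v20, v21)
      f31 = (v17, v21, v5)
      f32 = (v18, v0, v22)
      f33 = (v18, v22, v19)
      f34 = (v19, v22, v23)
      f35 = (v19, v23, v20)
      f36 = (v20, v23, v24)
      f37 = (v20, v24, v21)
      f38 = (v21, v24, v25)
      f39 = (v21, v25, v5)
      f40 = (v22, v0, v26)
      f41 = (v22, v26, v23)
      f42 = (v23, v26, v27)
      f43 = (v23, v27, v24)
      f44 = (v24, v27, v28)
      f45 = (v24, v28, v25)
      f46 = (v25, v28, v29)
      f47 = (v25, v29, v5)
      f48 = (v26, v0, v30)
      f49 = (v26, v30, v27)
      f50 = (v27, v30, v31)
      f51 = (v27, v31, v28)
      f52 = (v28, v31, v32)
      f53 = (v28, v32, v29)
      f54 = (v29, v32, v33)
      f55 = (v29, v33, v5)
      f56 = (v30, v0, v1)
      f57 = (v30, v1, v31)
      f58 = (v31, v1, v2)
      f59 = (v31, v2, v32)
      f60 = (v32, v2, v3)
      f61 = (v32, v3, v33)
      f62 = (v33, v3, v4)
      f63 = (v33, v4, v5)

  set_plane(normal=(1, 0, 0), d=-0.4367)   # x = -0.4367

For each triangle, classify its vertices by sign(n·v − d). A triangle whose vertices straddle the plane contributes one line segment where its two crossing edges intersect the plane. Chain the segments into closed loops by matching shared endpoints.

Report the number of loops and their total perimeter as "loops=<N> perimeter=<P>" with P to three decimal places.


loops=1 perimeter=11.835

Straddling triangles (20 of 64):
  (v10,v0,v14) [++-] → (-0.4367, 0.4367, -1.84933)–(-0.4367, 1.02407, -1.6585)  len=0.6176
  (v10,v14,v11) [+-+] → (-0.4367, 1.02407, -1.6585)–(-0.4367, 1.38706, -1.15887)  len=0.6176
  (v11,v14,v15) [+--] → (-0.4367, 1.38706, -1.15887)–(-0.4367, 1.76879, -0.6335)  len=0.6494
  (v11,v15,v12) [+-+] → (-0.4367, 1.76879, -0.6335)–(-0.4367, 1.76879, 0.232152)  len=0.8657
  (v12,v15,v16) [+--] → (-0.4367, 1.76879, 0.232152)–(-0.4367, 1.76879, 0.6335)  len=0.4013
  (v12,v16,v13) [+-+] → (-0.4367, 1.76879, 0.6335)–(-0.4367, 1.25999, 1.33381)  len=0.8656
  (v13,v16,v17) [+--] → (-0.4367, 1.25999, 1.33381)–(-0.4367, 1.02407, 1.6585)  len=0.4014
  (v13,v17,v5) [+-+] → (-0.4367, 1.02407, 1.6585)–(-0.4367, 0.4367, 1.84933)  len=0.6176
  (v14,v0,v18) [-+-] → (-0.4367, 0.4367, -1.84933)–(-0.4367, 0, -1.90812)  len=0.4406
  (v17,v21,v5) [--+] → (-0.4367, 0, 1.90812)–(-0.4367, 0.4367, 1.84933)  len=0.4406
  (v18,v0,v22) [-+-] → (-0.4367, 0, -1.90812)–(-0.4367, -0.4367, -1.84933)  len=0.4406
  (v21,v25,v5) [--+] → (-0.4367, -0.4367, 1.84933)–(-0.4367, 0, 1.90812)  len=0.4406
  (v22,v0,v26) [-++] → (-0.4367, -0.4367, -1.84933)–(-0.4367, -1.02407, -1.6585)  len=0.6176
  (v22,v26,v23) [-+-] → (-0.4367, -1.02407, -1.6585)–(-0.4367, -1.25999, -1.33381)  len=0.4014
  (v23,v26,v27) [-++] → (-0.4367, -1.25999, -1.33381)–(-0.4367, -1.76879, -0.6335)  len=0.8656
  (v23,v27,v24) [-+-] → (-0.4367, -1.76879, -0.6335)–(-0.4367, -1.76879, -0.232152)  len=0.4013
  (v24,v27,v28) [-++] → (-0.4367, -1.76879, -0.232152)–(-0.4367, -1.76879, 0.6335)  len=0.8657
  (v24,v28,v25) [-+-] → (-0.4367, -1.76879, 0.6335)–(-0.4367, -1.38706, 1.15887)  len=0.6494
  (v25,v28,v29) [-++] → (-0.4367, -1.38706, 1.15887)–(-0.4367, -1.02407, 1.6585)  len=0.6176
  (v25,v29,v5) [-++] → (-0.4367, -1.02407, 1.6585)–(-0.4367, -0.4367, 1.84933)  len=0.6176

Chained into 1 loop(s):
  loop 1: 20 segments, perimeter = 11.8348
Total perimeter = 11.835


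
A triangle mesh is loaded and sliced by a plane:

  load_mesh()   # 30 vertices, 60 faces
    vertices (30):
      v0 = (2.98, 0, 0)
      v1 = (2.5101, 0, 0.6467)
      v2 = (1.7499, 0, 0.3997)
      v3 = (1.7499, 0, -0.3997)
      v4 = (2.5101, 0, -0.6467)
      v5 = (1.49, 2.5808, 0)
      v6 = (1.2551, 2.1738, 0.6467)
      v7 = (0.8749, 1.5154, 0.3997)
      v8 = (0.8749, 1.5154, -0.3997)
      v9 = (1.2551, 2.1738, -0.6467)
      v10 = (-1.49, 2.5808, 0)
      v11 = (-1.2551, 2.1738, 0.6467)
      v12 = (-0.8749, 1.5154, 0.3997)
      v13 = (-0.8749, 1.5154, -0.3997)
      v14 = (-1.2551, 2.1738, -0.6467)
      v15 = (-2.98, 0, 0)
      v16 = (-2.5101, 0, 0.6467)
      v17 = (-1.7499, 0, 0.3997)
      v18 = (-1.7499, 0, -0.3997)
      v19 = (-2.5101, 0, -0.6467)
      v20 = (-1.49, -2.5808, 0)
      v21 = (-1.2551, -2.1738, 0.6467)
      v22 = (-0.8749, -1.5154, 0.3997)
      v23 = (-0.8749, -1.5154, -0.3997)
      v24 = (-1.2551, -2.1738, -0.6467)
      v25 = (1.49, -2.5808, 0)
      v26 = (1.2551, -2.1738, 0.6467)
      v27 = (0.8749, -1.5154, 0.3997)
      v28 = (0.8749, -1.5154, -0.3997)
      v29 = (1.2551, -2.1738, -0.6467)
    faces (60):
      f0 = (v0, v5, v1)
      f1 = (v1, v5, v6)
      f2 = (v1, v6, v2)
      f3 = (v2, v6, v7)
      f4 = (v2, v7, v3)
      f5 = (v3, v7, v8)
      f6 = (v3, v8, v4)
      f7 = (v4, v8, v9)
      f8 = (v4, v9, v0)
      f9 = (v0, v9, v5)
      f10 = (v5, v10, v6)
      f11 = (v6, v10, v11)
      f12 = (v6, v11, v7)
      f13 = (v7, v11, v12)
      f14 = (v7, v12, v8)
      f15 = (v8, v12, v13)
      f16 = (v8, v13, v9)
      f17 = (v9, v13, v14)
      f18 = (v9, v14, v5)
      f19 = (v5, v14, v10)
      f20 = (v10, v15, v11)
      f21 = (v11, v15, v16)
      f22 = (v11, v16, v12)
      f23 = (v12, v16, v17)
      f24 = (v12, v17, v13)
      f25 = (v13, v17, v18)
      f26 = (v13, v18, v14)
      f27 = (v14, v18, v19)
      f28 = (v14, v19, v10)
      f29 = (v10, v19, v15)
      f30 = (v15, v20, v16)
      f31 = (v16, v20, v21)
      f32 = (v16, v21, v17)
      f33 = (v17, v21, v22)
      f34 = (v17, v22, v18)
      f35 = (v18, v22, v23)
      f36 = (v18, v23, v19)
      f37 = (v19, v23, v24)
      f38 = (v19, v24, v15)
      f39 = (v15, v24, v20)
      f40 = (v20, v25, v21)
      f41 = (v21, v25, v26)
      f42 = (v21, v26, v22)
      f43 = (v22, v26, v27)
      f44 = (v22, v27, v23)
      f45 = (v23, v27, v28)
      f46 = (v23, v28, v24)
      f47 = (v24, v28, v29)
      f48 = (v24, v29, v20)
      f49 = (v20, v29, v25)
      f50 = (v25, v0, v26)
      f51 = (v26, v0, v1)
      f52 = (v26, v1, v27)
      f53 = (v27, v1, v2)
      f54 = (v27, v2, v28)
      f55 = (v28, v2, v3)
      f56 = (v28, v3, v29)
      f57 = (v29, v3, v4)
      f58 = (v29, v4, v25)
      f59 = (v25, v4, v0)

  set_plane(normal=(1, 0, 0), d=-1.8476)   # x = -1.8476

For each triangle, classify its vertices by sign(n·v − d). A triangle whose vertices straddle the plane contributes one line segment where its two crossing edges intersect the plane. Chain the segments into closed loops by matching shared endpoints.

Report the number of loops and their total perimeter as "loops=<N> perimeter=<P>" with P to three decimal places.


loops=1 perimeter=8.828

Straddling triangles (14 of 60):
  (v10,v15,v11) [+-+] → (-1.8476, 1.96141, 0)–(-1.8476, 1.4271, 0.42456)  len=0.6824
  (v11,v15,v16) [+--] → (-1.8476, 1.4271, 0.42456)–(-1.8476, 1.14752, 0.6467)  len=0.3571
  (v11,v16,v12) [+-+] → (-1.8476, 1.14752, 0.6467)–(-1.8476, 0.613963, 0.546628)  len=0.5429
  (v12,v16,v17) [+-+] → (-1.8476, 0.613963, 0.546628)–(-1.8476, 0, 0.431444)  len=0.6247
  (v14,v18,v19) [++-] → (-1.8476, 0, -0.431444)–(-1.8476, 1.14752, -0.6467)  len=1.1675
  (v14,v19,v10) [+-+] → (-1.8476, 1.14752, -0.6467)–(-1.8476, 1.67609, -0.226703)  len=0.6751
  (v10,v19,v15) [+--] → (-1.8476, 1.67609, -0.226703)–(-1.8476, 1.96141, 0)  len=0.3644
  (v15,v20,v16) [-+-] → (-1.8476, -1.96141, 0)–(-1.8476, -1.67609, 0.226703)  len=0.3644
  (v16,v20,v21) [-++] → (-1.8476, -1.67609, 0.226703)–(-1.8476, -1.14752, 0.6467)  len=0.6751
  (v16,v21,v17) [-++] → (-1.8476, -1.14752, 0.6467)–(-1.8476, 0, 0.431444)  len=1.1675
  (v18,v23,v19) [++-] → (-1.8476, -0.613963, -0.546628)–(-1.8476, 0, -0.431444)  len=0.6247
  (v19,v23,v24) [-++] → (-1.8476, -0.613963, -0.546628)–(-1.8476, -1.14752, -0.6467)  len=0.5429
  (v19,v24,v15) [-+-] → (-1.8476, -1.14752, -0.6467)–(-1.8476, -1.4271, -0.42456)  len=0.3571
  (v15,v24,v20) [-++] → (-1.8476, -1.4271, -0.42456)–(-1.8476, -1.96141, 0)  len=0.6824

Chained into 1 loop(s):
  loop 1: 14 segments, perimeter = 8.8283
Total perimeter = 8.828


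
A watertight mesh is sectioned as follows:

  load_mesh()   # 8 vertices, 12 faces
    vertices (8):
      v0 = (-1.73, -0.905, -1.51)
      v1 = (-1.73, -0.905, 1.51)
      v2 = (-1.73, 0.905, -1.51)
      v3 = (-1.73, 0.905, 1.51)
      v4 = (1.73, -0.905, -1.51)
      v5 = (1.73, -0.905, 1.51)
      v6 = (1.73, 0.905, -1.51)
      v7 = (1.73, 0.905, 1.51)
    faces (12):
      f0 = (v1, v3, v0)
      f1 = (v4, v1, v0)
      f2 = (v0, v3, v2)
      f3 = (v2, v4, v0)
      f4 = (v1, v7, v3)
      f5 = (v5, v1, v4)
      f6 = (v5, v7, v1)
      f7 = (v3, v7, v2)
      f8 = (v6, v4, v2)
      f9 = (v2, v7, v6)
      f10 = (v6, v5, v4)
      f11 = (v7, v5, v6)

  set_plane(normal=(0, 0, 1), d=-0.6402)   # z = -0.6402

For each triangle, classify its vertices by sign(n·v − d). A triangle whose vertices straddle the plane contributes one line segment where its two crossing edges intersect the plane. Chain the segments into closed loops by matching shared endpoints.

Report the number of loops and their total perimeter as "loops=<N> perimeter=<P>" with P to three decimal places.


loops=1 perimeter=10.540

Straddling triangles (8 of 12):
  (v1,v3,v0) [++-] → (-1.73, -0.383696, -0.6402)–(-1.73, -0.905, -0.6402)  len=0.5213
  (v4,v1,v0) [-+-] → (0.733474, -0.905, -0.6402)–(-1.73, -0.905, -0.6402)  len=2.4635
  (v0,v3,v2) [-+-] → (-1.73, -0.383696, -0.6402)–(-1.73, 0.905, -0.6402)  len=1.2887
  (v5,v1,v4) [++-] → (0.733474, -0.905, -0.6402)–(1.73, -0.905, -0.6402)  len=0.9965
  (v3,v7,v2) [++-] → (-0.733474, 0.905, -0.6402)–(-1.73, 0.905, -0.6402)  len=0.9965
  (v2,v7,v6) [-+-] → (-0.733474, 0.905, -0.6402)–(1.73, 0.905, -0.6402)  len=2.4635
  (v6,v5,v4) [-+-] → (1.73, 0.383696, -0.6402)–(1.73, -0.905, -0.6402)  len=1.2887
  (v7,v5,v6) [++-] → (1.73, 0.383696, -0.6402)–(1.73, 0.905, -0.6402)  len=0.5213

Chained into 1 loop(s):
  loop 1: 8 segments, perimeter = 10.5400
Total perimeter = 10.540


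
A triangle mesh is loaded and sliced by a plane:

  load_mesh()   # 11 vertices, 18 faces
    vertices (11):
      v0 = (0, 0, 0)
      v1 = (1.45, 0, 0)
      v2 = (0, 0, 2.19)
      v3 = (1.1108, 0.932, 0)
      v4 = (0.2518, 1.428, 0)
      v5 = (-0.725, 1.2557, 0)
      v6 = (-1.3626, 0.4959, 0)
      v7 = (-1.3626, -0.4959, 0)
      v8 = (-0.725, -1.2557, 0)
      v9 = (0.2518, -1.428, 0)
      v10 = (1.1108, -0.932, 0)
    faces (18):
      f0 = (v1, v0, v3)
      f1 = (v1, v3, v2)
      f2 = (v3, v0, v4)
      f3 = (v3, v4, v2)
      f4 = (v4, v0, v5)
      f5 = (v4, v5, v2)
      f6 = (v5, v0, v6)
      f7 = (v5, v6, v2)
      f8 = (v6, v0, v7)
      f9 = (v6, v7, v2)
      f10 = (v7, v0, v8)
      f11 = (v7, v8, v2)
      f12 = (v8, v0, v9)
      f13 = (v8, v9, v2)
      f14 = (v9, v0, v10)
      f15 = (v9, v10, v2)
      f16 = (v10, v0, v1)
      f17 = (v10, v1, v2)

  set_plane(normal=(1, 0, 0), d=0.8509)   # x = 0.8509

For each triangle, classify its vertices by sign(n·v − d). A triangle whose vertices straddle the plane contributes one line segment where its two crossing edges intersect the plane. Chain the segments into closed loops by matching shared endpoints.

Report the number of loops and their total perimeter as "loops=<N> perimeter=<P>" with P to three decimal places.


Straddling triangles (8 of 18):
  (v1,v0,v3) [+-+] → (0.8509, 0, 0)–(0.8509, 0.713935, 0)  len=0.7139
  (v1,v3,v2) [++-] → (0.8509, 0.713935, 0.512406)–(0.8509, 0, 0.904848)  len=0.8147
  (v3,v0,v4) [+--] → (0.8509, 0.713935, 0)–(0.8509, 1.08207, 0)  len=0.3681
  (v3,v4,v2) [+--] → (0.8509, 1.08207, 0)–(0.8509, 0.713935, 0.512406)  len=0.6309
  (v9,v0,v10) [--+] → (0.8509, -0.713935, 0)–(0.8509, -1.08207, 0)  len=0.3681
  (v9,v10,v2) [-+-] → (0.8509, -1.08207, 0)–(0.8509, -0.713935, 0.512406)  len=0.6309
  (v10,v0,v1) [+-+] → (0.8509, -0.713935, 0)–(0.8509, 0, 0)  len=0.7139
  (v10,v1,v2) [++-] → (0.8509, 0, 0.904848)–(0.8509, -0.713935, 0.512406)  len=0.8147

Chained into 1 loop(s):
  loop 1: 8 segments, perimeter = 5.0554
Total perimeter = 5.055

loops=1 perimeter=5.055


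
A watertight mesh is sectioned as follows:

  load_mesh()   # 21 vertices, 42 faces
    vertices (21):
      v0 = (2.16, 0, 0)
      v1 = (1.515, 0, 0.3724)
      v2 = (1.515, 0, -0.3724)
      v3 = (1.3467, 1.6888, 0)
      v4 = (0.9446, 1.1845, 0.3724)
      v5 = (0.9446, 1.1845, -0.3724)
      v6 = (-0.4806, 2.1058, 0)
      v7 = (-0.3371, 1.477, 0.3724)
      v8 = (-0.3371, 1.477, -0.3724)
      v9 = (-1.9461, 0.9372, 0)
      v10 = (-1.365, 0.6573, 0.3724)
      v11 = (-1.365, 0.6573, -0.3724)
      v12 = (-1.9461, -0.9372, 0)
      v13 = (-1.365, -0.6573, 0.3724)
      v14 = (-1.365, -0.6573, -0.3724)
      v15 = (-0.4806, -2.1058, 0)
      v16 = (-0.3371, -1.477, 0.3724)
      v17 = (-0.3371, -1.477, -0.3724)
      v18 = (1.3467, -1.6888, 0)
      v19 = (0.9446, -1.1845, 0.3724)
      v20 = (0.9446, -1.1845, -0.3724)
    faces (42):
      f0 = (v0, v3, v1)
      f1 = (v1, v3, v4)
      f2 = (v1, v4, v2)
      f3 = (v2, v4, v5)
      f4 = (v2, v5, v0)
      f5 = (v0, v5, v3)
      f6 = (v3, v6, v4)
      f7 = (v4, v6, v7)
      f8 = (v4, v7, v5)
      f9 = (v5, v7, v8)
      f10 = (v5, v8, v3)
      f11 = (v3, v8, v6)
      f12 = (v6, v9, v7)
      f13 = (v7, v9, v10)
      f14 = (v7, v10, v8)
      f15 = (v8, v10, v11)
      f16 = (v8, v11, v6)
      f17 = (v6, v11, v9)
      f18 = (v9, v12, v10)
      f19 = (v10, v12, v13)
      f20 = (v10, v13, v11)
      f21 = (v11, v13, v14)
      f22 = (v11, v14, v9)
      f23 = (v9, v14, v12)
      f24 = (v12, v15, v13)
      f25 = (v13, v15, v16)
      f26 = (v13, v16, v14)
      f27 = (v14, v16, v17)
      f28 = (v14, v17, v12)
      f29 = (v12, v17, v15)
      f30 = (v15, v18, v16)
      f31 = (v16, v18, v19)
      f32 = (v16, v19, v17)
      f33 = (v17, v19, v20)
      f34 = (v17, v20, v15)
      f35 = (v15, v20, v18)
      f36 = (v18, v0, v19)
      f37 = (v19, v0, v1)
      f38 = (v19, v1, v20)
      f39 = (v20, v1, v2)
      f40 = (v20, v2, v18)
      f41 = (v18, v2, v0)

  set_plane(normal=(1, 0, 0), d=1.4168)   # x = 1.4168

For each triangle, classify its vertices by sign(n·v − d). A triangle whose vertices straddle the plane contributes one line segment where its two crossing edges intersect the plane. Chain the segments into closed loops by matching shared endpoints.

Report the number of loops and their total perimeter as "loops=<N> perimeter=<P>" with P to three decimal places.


Straddling triangles (12 of 42):
  (v0,v3,v1) [+-+] → (1.4168, 1.54324, 0)–(1.4168, 0.985384, 0.155111)  len=0.5790
  (v1,v3,v4) [+--] → (1.4168, 0.985384, 0.155111)–(1.4168, 0.203923, 0.3724)  len=0.8111
  (v1,v4,v2) [+-+] → (1.4168, 0.203923, 0.3724)–(1.4168, 0.203923, -0.244175)  len=0.6166
  (v2,v4,v5) [+--] → (1.4168, 0.203923, -0.244175)–(1.4168, 0.203923, -0.3724)  len=0.1282
  (v2,v5,v0) [+-+] → (1.4168, 0.203923, -0.3724)–(1.4168, 0.724305, -0.227717)  len=0.5401
  (v0,v5,v3) [+--] → (1.4168, 0.724305, -0.227717)–(1.4168, 1.54324, 0)  len=0.8500
  (v18,v0,v19) [-+-] → (1.4168, -1.54324, 0)–(1.4168, -0.724305, 0.227717)  len=0.8500
  (v19,v0,v1) [-++] → (1.4168, -0.724305, 0.227717)–(1.4168, -0.203923, 0.3724)  len=0.5401
  (v19,v1,v20) [-+-] → (1.4168, -0.203923, 0.3724)–(1.4168, -0.203923, 0.244175)  len=0.1282
  (v20,v1,v2) [-++] → (1.4168, -0.203923, 0.244175)–(1.4168, -0.203923, -0.3724)  len=0.6166
  (v20,v2,v18) [-+-] → (1.4168, -0.203923, -0.3724)–(1.4168, -0.985384, -0.155111)  len=0.8111
  (v18,v2,v0) [-++] → (1.4168, -0.985384, -0.155111)–(1.4168, -1.54324, 0)  len=0.5790

Chained into 2 loop(s):
  loop 1: 6 segments, perimeter = 3.5251
  loop 2: 6 segments, perimeter = 3.5251
Total perimeter = 7.050

loops=2 perimeter=7.050


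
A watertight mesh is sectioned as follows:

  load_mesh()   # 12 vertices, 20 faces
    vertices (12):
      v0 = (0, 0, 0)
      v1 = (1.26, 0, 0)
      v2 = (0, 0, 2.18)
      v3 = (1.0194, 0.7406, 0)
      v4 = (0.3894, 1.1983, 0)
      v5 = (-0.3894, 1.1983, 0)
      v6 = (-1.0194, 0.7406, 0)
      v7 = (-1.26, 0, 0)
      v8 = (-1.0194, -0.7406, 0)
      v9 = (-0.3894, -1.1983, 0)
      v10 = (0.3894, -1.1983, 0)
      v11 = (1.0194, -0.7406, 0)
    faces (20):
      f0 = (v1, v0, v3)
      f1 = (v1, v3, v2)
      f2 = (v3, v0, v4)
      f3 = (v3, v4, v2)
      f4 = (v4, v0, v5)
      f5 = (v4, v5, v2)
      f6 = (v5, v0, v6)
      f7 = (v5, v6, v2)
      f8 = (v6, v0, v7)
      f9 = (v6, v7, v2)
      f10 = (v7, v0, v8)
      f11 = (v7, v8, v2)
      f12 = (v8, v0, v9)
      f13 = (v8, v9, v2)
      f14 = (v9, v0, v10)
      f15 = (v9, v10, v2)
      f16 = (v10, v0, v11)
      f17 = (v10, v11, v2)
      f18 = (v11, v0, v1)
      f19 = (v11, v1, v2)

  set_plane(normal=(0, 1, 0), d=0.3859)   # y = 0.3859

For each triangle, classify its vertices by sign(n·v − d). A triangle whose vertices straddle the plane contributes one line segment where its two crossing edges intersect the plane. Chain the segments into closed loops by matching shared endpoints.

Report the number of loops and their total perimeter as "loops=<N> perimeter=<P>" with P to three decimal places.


loops=1 perimeter=6.120

Straddling triangles (10 of 20):
  (v1,v0,v3) [--+] → (0.531173, 0.3859, 0)–(1.13463, 0.3859, 0)  len=0.6035
  (v1,v3,v2) [-+-] → (1.13463, 0.3859, 0)–(0.531173, 0.3859, 1.04408)  len=1.2059
  (v3,v0,v4) [+-+] → (0.531173, 0.3859, 0)–(0.125402, 0.3859, 0)  len=0.4058
  (v3,v4,v2) [++-] → (0.125402, 0.3859, 1.47795)–(0.531173, 0.3859, 1.04408)  len=0.5941
  (v4,v0,v5) [+-+] → (0.125402, 0.3859, 0)–(-0.125402, 0.3859, 0)  len=0.2508
  (v4,v5,v2) [++-] → (-0.125402, 0.3859, 1.47795)–(0.125402, 0.3859, 1.47795)  len=0.2508
  (v5,v0,v6) [+-+] → (-0.125402, 0.3859, 0)–(-0.531173, 0.3859, 0)  len=0.4058
  (v5,v6,v2) [++-] → (-0.531173, 0.3859, 1.04408)–(-0.125402, 0.3859, 1.47795)  len=0.5941
  (v6,v0,v7) [+--] → (-0.531173, 0.3859, 0)–(-1.13463, 0.3859, 0)  len=0.6035
  (v6,v7,v2) [+--] → (-1.13463, 0.3859, 0)–(-0.531173, 0.3859, 1.04408)  len=1.2059

Chained into 1 loop(s):
  loop 1: 10 segments, perimeter = 6.1200
Total perimeter = 6.120


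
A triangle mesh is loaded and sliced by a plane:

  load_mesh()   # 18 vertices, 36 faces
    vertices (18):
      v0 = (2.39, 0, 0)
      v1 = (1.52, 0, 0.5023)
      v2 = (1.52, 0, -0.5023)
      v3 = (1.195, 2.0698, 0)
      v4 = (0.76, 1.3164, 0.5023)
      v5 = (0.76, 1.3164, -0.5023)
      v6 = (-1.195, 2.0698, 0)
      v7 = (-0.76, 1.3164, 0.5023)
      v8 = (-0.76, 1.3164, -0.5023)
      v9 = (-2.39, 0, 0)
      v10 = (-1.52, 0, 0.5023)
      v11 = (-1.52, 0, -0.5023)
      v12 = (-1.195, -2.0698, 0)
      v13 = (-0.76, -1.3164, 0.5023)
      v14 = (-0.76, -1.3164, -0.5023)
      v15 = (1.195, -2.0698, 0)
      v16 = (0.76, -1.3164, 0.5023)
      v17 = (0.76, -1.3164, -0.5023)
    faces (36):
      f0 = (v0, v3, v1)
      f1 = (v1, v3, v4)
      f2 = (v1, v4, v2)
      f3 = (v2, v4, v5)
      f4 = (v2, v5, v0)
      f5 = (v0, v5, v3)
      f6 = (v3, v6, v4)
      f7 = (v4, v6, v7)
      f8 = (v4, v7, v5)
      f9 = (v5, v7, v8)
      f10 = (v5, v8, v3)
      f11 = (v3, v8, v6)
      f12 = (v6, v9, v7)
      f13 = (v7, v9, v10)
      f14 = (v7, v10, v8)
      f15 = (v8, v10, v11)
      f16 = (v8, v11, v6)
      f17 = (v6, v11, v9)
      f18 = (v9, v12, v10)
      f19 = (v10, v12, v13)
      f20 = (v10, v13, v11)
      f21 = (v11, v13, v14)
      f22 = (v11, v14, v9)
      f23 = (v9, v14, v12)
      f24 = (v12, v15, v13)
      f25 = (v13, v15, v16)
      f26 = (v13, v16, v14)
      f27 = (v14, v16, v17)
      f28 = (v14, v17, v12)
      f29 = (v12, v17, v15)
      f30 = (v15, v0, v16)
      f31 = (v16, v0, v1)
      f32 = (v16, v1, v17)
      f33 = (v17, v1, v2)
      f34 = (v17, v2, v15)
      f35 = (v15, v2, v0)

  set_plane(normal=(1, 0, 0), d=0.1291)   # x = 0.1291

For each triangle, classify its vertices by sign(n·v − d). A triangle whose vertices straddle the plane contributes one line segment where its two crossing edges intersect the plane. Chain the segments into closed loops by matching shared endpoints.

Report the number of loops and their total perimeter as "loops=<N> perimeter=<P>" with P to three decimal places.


Straddling triangles (12 of 36):
  (v3,v6,v4) [+-+] → (0.1291, 2.0698, 0)–(0.1291, 1.55953, 0.340202)  len=0.6133
  (v4,v6,v7) [+--] → (0.1291, 1.55953, 0.340202)–(0.1291, 1.3164, 0.5023)  len=0.2922
  (v4,v7,v5) [+-+] → (0.1291, 1.3164, 0.5023)–(0.1291, 1.3164, -0.0853249)  len=0.5876
  (v5,v7,v8) [+--] → (0.1291, 1.3164, -0.0853249)–(0.1291, 1.3164, -0.5023)  len=0.4170
  (v5,v8,v3) [+-+] → (0.1291, 1.3164, -0.5023)–(0.1291, 1.65903, -0.273863)  len=0.4118
  (v3,v8,v6) [+--] → (0.1291, 1.65903, -0.273863)–(0.1291, 2.0698, 0)  len=0.4937
  (v12,v15,v13) [-+-] → (0.1291, -2.0698, 0)–(0.1291, -1.65903, 0.273863)  len=0.4937
  (v13,v15,v16) [-++] → (0.1291, -1.65903, 0.273863)–(0.1291, -1.3164, 0.5023)  len=0.4118
  (v13,v16,v14) [-+-] → (0.1291, -1.3164, 0.5023)–(0.1291, -1.3164, 0.0853249)  len=0.4170
  (v14,v16,v17) [-++] → (0.1291, -1.3164, 0.0853249)–(0.1291, -1.3164, -0.5023)  len=0.5876
  (v14,v17,v12) [-+-] → (0.1291, -1.3164, -0.5023)–(0.1291, -1.55953, -0.340202)  len=0.2922
  (v12,v17,v15) [-++] → (0.1291, -1.55953, -0.340202)–(0.1291, -2.0698, 0)  len=0.6133

Chained into 2 loop(s):
  loop 1: 6 segments, perimeter = 2.8156
  loop 2: 6 segments, perimeter = 2.8156
Total perimeter = 5.631

loops=2 perimeter=5.631


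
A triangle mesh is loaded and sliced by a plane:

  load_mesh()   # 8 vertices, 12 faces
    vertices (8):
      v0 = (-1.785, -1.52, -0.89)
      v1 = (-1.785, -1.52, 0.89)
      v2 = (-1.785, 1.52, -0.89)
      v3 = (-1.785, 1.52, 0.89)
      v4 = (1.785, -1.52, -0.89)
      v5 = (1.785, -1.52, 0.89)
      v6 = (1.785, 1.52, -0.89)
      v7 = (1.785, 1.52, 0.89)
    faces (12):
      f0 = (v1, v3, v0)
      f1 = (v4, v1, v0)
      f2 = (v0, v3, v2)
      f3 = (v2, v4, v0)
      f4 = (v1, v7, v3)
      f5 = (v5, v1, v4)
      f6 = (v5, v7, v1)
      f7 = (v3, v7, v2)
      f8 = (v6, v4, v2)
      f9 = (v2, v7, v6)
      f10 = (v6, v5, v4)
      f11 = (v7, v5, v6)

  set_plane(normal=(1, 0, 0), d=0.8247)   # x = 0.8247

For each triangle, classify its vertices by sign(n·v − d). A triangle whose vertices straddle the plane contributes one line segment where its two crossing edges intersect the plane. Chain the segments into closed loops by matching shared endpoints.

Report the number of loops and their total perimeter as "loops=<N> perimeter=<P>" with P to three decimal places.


Straddling triangles (8 of 12):
  (v4,v1,v0) [+--] → (0.8247, -1.52, -0.411195)–(0.8247, -1.52, -0.89)  len=0.4788
  (v2,v4,v0) [-+-] → (0.8247, -0.702266, -0.89)–(0.8247, -1.52, -0.89)  len=0.8177
  (v1,v7,v3) [-+-] → (0.8247, 0.702266, 0.89)–(0.8247, 1.52, 0.89)  len=0.8177
  (v5,v1,v4) [+-+] → (0.8247, -1.52, 0.89)–(0.8247, -1.52, -0.411195)  len=1.3012
  (v5,v7,v1) [++-] → (0.8247, 0.702266, 0.89)–(0.8247, -1.52, 0.89)  len=2.2223
  (v3,v7,v2) [-+-] → (0.8247, 1.52, 0.89)–(0.8247, 1.52, 0.411195)  len=0.4788
  (v6,v4,v2) [++-] → (0.8247, -0.702266, -0.89)–(0.8247, 1.52, -0.89)  len=2.2223
  (v2,v7,v6) [-++] → (0.8247, 1.52, 0.411195)–(0.8247, 1.52, -0.89)  len=1.3012

Chained into 1 loop(s):
  loop 1: 8 segments, perimeter = 9.6400
Total perimeter = 9.640

loops=1 perimeter=9.640


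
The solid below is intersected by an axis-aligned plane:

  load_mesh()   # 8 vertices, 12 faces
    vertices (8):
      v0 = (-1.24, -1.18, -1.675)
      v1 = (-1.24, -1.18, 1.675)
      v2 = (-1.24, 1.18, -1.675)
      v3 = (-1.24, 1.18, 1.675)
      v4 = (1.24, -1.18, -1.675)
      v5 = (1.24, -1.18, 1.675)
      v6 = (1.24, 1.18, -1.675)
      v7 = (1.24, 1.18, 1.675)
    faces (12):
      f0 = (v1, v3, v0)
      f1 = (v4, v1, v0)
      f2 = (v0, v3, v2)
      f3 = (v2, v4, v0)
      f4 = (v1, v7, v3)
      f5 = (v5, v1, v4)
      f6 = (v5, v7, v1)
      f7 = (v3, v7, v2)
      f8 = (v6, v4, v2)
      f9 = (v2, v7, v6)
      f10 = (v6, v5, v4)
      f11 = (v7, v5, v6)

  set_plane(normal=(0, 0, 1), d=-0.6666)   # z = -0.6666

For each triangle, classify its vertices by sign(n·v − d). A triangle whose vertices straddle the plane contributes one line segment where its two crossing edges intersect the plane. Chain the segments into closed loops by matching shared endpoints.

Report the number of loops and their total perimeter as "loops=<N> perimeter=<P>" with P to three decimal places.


loops=1 perimeter=9.680

Straddling triangles (8 of 12):
  (v1,v3,v0) [++-] → (-1.24, -0.469605, -0.6666)–(-1.24, -1.18, -0.6666)  len=0.7104
  (v4,v1,v0) [-+-] → (0.493483, -1.18, -0.6666)–(-1.24, -1.18, -0.6666)  len=1.7335
  (v0,v3,v2) [-+-] → (-1.24, -0.469605, -0.6666)–(-1.24, 1.18, -0.6666)  len=1.6496
  (v5,v1,v4) [++-] → (0.493483, -1.18, -0.6666)–(1.24, -1.18, -0.6666)  len=0.7465
  (v3,v7,v2) [++-] → (-0.493483, 1.18, -0.6666)–(-1.24, 1.18, -0.6666)  len=0.7465
  (v2,v7,v6) [-+-] → (-0.493483, 1.18, -0.6666)–(1.24, 1.18, -0.6666)  len=1.7335
  (v6,v5,v4) [-+-] → (1.24, 0.469605, -0.6666)–(1.24, -1.18, -0.6666)  len=1.6496
  (v7,v5,v6) [++-] → (1.24, 0.469605, -0.6666)–(1.24, 1.18, -0.6666)  len=0.7104

Chained into 1 loop(s):
  loop 1: 8 segments, perimeter = 9.6800
Total perimeter = 9.680


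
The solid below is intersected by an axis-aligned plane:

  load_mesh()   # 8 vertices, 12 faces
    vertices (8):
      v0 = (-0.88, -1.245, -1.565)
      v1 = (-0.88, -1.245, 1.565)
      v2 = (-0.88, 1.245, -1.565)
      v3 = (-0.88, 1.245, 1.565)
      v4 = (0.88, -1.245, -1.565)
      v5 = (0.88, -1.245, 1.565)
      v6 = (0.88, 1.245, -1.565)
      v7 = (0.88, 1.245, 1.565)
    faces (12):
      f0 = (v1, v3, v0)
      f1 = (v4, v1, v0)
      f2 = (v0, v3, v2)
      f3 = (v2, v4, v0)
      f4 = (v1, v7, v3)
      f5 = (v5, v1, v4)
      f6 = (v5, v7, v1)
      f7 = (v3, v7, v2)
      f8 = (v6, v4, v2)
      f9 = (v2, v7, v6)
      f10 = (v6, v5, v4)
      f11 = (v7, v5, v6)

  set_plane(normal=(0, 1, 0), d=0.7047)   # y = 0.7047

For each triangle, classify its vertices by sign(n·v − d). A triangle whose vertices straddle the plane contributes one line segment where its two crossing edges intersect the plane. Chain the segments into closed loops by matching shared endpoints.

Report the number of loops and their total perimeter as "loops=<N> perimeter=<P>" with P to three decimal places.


loops=1 perimeter=9.780

Straddling triangles (8 of 12):
  (v1,v3,v0) [-+-] → (-0.88, 0.7047, 1.565)–(-0.88, 0.7047, 0.885828)  len=0.6792
  (v0,v3,v2) [-++] → (-0.88, 0.7047, 0.885828)–(-0.88, 0.7047, -1.565)  len=2.4508
  (v2,v4,v0) [+--] → (-0.498101, 0.7047, -1.565)–(-0.88, 0.7047, -1.565)  len=0.3819
  (v1,v7,v3) [-++] → (0.498101, 0.7047, 1.565)–(-0.88, 0.7047, 1.565)  len=1.3781
  (v5,v7,v1) [-+-] → (0.88, 0.7047, 1.565)–(0.498101, 0.7047, 1.565)  len=0.3819
  (v6,v4,v2) [+-+] → (0.88, 0.7047, -1.565)–(-0.498101, 0.7047, -1.565)  len=1.3781
  (v6,v5,v4) [+--] → (0.88, 0.7047, -0.885828)–(0.88, 0.7047, -1.565)  len=0.6792
  (v7,v5,v6) [+-+] → (0.88, 0.7047, 1.565)–(0.88, 0.7047, -0.885828)  len=2.4508

Chained into 1 loop(s):
  loop 1: 8 segments, perimeter = 9.7800
Total perimeter = 9.780


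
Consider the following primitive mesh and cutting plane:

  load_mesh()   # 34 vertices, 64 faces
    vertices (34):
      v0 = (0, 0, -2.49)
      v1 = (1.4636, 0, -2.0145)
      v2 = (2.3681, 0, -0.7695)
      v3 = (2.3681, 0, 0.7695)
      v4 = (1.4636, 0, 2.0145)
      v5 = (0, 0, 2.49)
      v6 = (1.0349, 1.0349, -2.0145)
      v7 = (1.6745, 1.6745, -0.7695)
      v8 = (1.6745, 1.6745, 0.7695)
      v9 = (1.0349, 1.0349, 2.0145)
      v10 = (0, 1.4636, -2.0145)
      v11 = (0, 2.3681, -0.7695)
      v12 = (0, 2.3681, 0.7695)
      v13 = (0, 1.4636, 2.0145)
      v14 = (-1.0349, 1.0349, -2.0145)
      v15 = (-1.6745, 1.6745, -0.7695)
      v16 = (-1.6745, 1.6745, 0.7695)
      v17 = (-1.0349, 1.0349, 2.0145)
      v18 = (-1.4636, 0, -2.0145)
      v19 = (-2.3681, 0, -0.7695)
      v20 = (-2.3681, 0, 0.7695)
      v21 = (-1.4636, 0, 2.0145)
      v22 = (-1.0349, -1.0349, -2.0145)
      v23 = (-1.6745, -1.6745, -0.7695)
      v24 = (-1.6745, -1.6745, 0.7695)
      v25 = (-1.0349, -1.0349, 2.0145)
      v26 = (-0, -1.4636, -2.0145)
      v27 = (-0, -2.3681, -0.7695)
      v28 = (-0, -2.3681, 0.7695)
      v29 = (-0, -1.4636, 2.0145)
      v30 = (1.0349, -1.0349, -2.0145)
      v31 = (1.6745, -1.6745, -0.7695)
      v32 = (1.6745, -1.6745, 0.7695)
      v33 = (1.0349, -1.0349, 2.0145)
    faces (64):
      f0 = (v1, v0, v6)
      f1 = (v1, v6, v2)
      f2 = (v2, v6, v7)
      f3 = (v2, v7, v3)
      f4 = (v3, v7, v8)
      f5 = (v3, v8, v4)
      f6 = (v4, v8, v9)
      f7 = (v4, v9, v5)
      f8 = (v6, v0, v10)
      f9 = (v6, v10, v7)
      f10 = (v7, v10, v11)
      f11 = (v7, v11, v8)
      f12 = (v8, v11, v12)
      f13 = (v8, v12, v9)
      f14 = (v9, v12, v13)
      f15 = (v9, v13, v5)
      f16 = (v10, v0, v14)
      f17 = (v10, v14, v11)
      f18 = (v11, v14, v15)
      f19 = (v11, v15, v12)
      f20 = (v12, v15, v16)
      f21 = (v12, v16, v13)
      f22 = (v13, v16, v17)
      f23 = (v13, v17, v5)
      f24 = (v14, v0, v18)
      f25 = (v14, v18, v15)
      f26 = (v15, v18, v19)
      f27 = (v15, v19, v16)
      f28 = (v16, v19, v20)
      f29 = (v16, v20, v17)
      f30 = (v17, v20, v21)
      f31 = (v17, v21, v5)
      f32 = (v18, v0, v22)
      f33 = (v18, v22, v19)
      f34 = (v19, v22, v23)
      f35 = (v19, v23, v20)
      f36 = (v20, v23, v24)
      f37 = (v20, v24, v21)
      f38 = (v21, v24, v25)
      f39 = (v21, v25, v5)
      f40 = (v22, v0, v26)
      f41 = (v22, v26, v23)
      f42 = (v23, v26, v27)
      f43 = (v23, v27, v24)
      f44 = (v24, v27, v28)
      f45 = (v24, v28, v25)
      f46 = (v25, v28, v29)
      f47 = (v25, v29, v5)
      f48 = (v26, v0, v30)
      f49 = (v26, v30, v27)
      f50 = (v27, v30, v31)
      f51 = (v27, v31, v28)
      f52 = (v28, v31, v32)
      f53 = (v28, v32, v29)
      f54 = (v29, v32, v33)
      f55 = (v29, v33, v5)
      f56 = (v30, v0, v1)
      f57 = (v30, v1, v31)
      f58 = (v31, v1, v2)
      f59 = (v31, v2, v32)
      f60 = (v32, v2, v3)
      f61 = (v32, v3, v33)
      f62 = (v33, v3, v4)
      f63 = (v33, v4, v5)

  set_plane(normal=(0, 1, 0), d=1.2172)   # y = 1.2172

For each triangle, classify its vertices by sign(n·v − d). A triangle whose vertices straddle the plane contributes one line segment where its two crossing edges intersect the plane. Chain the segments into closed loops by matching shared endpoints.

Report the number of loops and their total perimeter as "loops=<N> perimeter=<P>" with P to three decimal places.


loops=1 perimeter=12.746

Straddling triangles (20 of 64):
  (v2,v6,v7) [--+] → (1.2172, 1.2172, -1.65965)–(1.86392, 1.2172, -0.7695)  len=1.1003
  (v2,v7,v3) [-+-] → (1.86392, 1.2172, -0.7695)–(1.86392, 1.2172, -0.349205)  len=0.4203
  (v3,v7,v8) [-++] → (1.86392, 1.2172, -0.349205)–(1.86392, 1.2172, 0.7695)  len=1.1187
  (v3,v8,v4) [-+-] → (1.86392, 1.2172, 0.7695)–(1.6169, 1.2172, 1.10951)  len=0.4203
  (v4,v8,v9) [-+-] → (1.6169, 1.2172, 1.10951)–(1.2172, 1.2172, 1.65965)  len=0.6800
  (v6,v0,v10) [--+] → (0, 1.2172, -2.09455)–(0.59482, 1.2172, -2.0145)  len=0.6002
  (v6,v10,v7) [-++] → (0.59482, 1.2172, -2.0145)–(1.2172, 1.2172, -1.65965)  len=0.7164
  (v8,v12,v9) [++-] → (0.893389, 1.2172, 1.84426)–(1.2172, 1.2172, 1.65965)  len=0.3727
  (v9,v12,v13) [-++] → (0.893389, 1.2172, 1.84426)–(0.59482, 1.2172, 2.0145)  len=0.3437
  (v9,v13,v5) [-+-] → (0.59482, 1.2172, 2.0145)–(0, 1.2172, 2.09455)  len=0.6002
  (v10,v0,v14) [+--] → (0, 1.2172, -2.09455)–(-0.59482, 1.2172, -2.0145)  len=0.6002
  (v10,v14,v11) [+-+] → (-0.59482, 1.2172, -2.0145)–(-0.893389, 1.2172, -1.84426)  len=0.3437
  (v11,v14,v15) [+-+] → (-0.893389, 1.2172, -1.84426)–(-1.2172, 1.2172, -1.65965)  len=0.3727
  (v13,v16,v17) [++-] → (-1.2172, 1.2172, 1.65965)–(-0.59482, 1.2172, 2.0145)  len=0.7164
  (v13,v17,v5) [+--] → (-0.59482, 1.2172, 2.0145)–(0, 1.2172, 2.09455)  len=0.6002
  (v14,v18,v15) [--+] → (-1.6169, 1.2172, -1.10951)–(-1.2172, 1.2172, -1.65965)  len=0.6800
  (v15,v18,v19) [+--] → (-1.6169, 1.2172, -1.10951)–(-1.86392, 1.2172, -0.7695)  len=0.4203
  (v15,v19,v16) [+-+] → (-1.86392, 1.2172, -0.7695)–(-1.86392, 1.2172, 0.349205)  len=1.1187
  (v16,v19,v20) [+--] → (-1.86392, 1.2172, 0.349205)–(-1.86392, 1.2172, 0.7695)  len=0.4203
  (v16,v20,v17) [+--] → (-1.86392, 1.2172, 0.7695)–(-1.2172, 1.2172, 1.65965)  len=1.1003

Chained into 1 loop(s):
  loop 1: 20 segments, perimeter = 12.7456
Total perimeter = 12.746
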